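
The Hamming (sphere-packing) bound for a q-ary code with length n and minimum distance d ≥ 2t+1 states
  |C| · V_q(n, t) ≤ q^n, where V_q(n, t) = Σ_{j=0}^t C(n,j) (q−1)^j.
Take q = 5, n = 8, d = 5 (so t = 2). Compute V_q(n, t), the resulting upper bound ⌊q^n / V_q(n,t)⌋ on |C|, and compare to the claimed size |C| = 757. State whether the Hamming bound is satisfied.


V_q(n, t) = 481, q^n = 390625, Hamming bound = 812, |C| = 757 ≤ bound (satisfied).

Step 1: Compute V_q(n, t) = Σ_{j=0}^2 C(n, j) (q−1)^j.
  j = 0: C(8,0)·(4)^0 = 1·1 = 1.
  j = 1: C(8,1)·(4)^1 = 8·4 = 32.
  j = 2: C(8,2)·(4)^2 = 28·16 = 448.
  V_q(n, t) = 1 + 32 + 448 = 481.
Step 2: q^n = 5^8 = 390625.
Step 3: Hamming bound ⌊q^n / V_q(n,t)⌋ = ⌊390625/481⌋ = 812.
Step 4: Compare |C| = 757 to 812: satisfied.
The claimed |C| lies below the Hamming bound.


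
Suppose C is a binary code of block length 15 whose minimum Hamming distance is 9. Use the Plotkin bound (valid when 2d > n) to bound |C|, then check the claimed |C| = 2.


Plotkin bound M ≤ 6; given |C| = 2 ≤ bound (satisfied).

Check applicability: 2d = 18, n = 15.
2d − n = 3 > 0, so Plotkin applies.
Compute d/(2d−n) = 9/3 ≈ 3.0000.
⌊d/(2d−n)⌋ = 3.
Plotkin bound: M ≤ 2·3 = 6.
Given |C| = 2, check: satisfied.
This |C| is below the Plotkin bound.


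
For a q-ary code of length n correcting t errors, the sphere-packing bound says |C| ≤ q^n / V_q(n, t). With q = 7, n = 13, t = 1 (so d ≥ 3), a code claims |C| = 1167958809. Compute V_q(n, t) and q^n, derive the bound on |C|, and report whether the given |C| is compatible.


V_q(n, t) = 79, q^n = 96889010407, Hamming bound = 1226443169, |C| = 1167958809 ≤ bound (satisfied).

Step 1: Compute V_q(n, t) = Σ_{j=0}^1 C(n, j) (q−1)^j.
  j = 0: C(13,0)·(6)^0 = 1·1 = 1.
  j = 1: C(13,1)·(6)^1 = 13·6 = 78.
  V_q(n, t) = 1 + 78 = 79.
Step 2: q^n = 7^13 = 96889010407.
Step 3: Hamming bound ⌊q^n / V_q(n,t)⌋ = ⌊96889010407/79⌋ = 1226443169.
Step 4: Compare |C| = 1167958809 to 1226443169: satisfied.
The claimed |C| lies below the Hamming bound.


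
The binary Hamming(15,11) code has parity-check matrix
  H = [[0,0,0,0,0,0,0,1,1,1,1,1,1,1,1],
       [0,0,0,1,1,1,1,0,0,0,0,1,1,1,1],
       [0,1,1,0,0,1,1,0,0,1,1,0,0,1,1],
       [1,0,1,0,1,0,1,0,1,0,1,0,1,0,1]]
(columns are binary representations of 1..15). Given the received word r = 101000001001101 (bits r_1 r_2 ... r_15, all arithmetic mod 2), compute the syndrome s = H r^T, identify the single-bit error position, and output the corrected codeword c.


s = (0, 1, 0, 1)^T, error position = 5, corrected codeword c = 101010001001101

Compute s = H r^T mod 2 one row at a time:
  s_1 = 0 + 1 + 0 + 0 + 1 + 1 + 0 + 1 = 4 ≡ 0 (mod 2).
  s_2 = 0 + 0 + 0 + 0 + 1 + 1 + 0 + 1 = 3 ≡ 1 (mod 2).
  s_3 = 0 + 1 + 0 + 0 + 0 + 0 + 0 + 1 = 2 ≡ 0 (mod 2).
  s_4 = 1 + 1 + 0 + 0 + 1 + 0 + 1 + 1 = 5 ≡ 1 (mod 2).
s = (0, 1, 0, 1)^T — this equals column 5 of H (binary 0101), so error is at position 5.
Correct: flip bit 5 of r = 101000001001101 to get c = 101010001001101.


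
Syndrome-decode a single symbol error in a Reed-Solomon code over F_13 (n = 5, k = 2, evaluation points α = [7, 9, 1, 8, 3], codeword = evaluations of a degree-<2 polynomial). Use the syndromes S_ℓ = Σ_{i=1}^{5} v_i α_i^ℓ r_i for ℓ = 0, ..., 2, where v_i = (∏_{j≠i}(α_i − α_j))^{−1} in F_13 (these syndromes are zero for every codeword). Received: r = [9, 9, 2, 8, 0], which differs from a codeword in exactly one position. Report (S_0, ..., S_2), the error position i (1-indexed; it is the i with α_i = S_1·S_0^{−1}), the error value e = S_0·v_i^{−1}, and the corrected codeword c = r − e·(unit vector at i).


S = (3, 1, 9), error at position 2, error magnitude e = 2, c = [9, 7, 2, 8, 0].

Step 1: column multipliers v_i = (∏_{j≠i}(α_i − α_j))^{−1} mod 13.
  i = 1 (α = 7): (7−9)(7−1)(7−8)(7−3) = (−2)·6·(−1)·4 = 48 ≡ 9, so v_1 = 9^{−1} = 3 (mod 13).
  i = 2 (α = 9): (9−7)(9−1)(9−8)(9−3) = 2·8·1·6 = 96 ≡ 5, so v_2 = 5^{−1} = 8 (mod 13).
  i = 3 (α = 1): (1−7)(1−9)(1−8)(1−3) = (−6)·(−8)·(−7)·(−2) = 672 ≡ 9, so v_3 = 9^{−1} = 3 (mod 13).
  i = 4 (α = 8): (8−7)(8−9)(8−1)(8−3) = 1·(−1)·7·5 = −35 ≡ 4, so v_4 = 4^{−1} = 10 (mod 13).
  i = 5 (α = 3): (3−7)(3−9)(3−1)(3−8) = (−4)·(−6)·2·(−5) = −240 ≡ 7, so v_5 = 7^{−1} = 2 (mod 13).
  v = [3, 8, 3, 10, 2].
Step 2: syndromes of r = [9, 9, 2, 8, 0] (all sums mod 13).
  S_0 = Σ v_i r_i = 3·9 + 8·9 + 3·2 + 10·8 + 2·0 = 185 ≡ 3.
  S_1 = Σ v_i α_i r_i = 3·7·9 + 8·9·9 + 3·1·2 + 10·8·8 + 2·3·0 = 1483 ≡ 1.
  α_i^2 mod 13 = [10, 3, 1, 12, 9].
  S_2 = Σ v_i α_i^2 r_i = 3·10·9 + 8·3·9 + 3·1·2 + 10·12·8 + 2·9·0 = 1452 ≡ 9.
  S = (3, 1, 9) ≠ 0, so r is not a codeword (an error is present).
Step 3: locate the error. For a single error e at position i, S_ℓ = v_i·e·α_i^ℓ, so α_err = S_1/S_0.
  S_0^{−1} = 3^{−1} = 9 (mod 13), so α_err = 1·9 = 9 ≡ 9 = α_2. Error position i = 2.
  Consistency check: S_2/S_1 = 9·1 = 9 ≡ 9 = α_err ✓ (single-error assumption holds).
Step 4: error magnitude e = S_0/v_2 = S_0·∏_{j≠2}(α_2 − α_j) = 3·5 = 15 ≡ 2 (mod 13).
Step 5: correct position 2: c_2 = r_2 − e = 9 − 2 ≡ 7 (mod 13). Hence c = [9, 7, 2, 8, 0].
  Check: interpolating c through the α_i gives m(x) = 3 + 12·x (degree < 2) with m(α_i) = c_i for every i, so c is indeed a codeword.


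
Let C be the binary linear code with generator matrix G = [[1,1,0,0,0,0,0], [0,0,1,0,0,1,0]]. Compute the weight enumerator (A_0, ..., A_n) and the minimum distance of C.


Weight distribution: A_0 = 1, A_2 = 2, A_4 = 1. Minimum distance d = 2.

Enumerate all 2^2 = 4 messages m ∈ F_2^2.
For each, compute codeword c = mG in F_2^7, then tally its weight.
  m = 00 → c = 0000000, weight = 0.
  m = 10 → c = 1100000, weight = 2.
  m = 01 → c = 0010010, weight = 2.
  m = 11 → c = 1110010, weight = 4.
Tally weights:
  weight 0: 1 codewords.
  weight 2: 2 codewords.
  weight 4: 1 codewords.
Minimum distance d = smallest w > 0 with A_w > 0 = 2.
Sanity: Σ A_w = 4 = 2^2 = 4 ✓.


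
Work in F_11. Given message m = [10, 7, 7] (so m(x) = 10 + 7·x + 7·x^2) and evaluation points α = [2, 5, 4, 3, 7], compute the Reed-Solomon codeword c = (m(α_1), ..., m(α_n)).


c = [8, 0, 7, 6, 6]

Message polynomial: m(x) = 10 + 7·x + 7·x^2 (mod 11).
For each evaluation point α_i, compute m(α_i) mod 11:
  α_1 = 2: Horner steps 7 → 10 → 8, so m(2) = 8.
  α_2 = 5: Horner steps 7 → 9 → 0, so m(5) = 0.
  α_3 = 4: Horner steps 7 → 2 → 7, so m(4) = 7.
  α_4 = 3: Horner steps 7 → 6 → 6, so m(3) = 6.
  α_5 = 7: Horner steps 7 → 1 → 6, so m(7) = 6.
Codeword c = [8, 0, 7, 6, 6] ∈ F_11^5.


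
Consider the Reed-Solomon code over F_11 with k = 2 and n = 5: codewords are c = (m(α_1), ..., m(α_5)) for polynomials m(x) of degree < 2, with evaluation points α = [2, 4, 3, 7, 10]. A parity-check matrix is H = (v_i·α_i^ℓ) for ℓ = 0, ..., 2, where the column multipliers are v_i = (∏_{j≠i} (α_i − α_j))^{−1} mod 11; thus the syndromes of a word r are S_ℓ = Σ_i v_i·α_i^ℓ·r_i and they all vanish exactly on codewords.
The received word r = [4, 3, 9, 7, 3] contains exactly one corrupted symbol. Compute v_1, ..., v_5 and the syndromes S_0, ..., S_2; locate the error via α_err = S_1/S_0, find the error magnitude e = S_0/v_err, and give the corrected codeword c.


S = (2, 9, 2), error at position 5, error magnitude e = 3, c = [4, 3, 9, 7, 0].

Step 1: column multipliers v_i = (∏_{j≠i}(α_i − α_j))^{−1} mod 11.
  i = 1 (α = 2): (2−4)(2−3)(2−7)(2−10) = (−2)·(−1)·(−5)·(−8) = 80 ≡ 3, so v_1 = 3^{−1} = 4 (mod 11).
  i = 2 (α = 4): (4−2)(4−3)(4−7)(4−10) = 2·1·(−3)·(−6) = 36 ≡ 3, so v_2 = 3^{−1} = 4 (mod 11).
  i = 3 (α = 3): (3−2)(3−4)(3−7)(3−10) = 1·(−1)·(−4)·(−7) = −28 ≡ 5, so v_3 = 5^{−1} = 9 (mod 11).
  i = 4 (α = 7): (7−2)(7−4)(7−3)(7−10) = 5·3·4·(−3) = −180 ≡ 7, so v_4 = 7^{−1} = 8 (mod 11).
  i = 5 (α = 10): (10−2)(10−4)(10−3)(10−7) = 8·6·7·3 = 1008 ≡ 7, so v_5 = 7^{−1} = 8 (mod 11).
  v = [4, 4, 9, 8, 8].
Step 2: syndromes of r = [4, 3, 9, 7, 3] (all sums mod 11).
  S_0 = Σ v_i r_i = 4·4 + 4·3 + 9·9 + 8·7 + 8·3 = 189 ≡ 2.
  S_1 = Σ v_i α_i r_i = 4·2·4 + 4·4·3 + 9·3·9 + 8·7·7 + 8·10·3 = 955 ≡ 9.
  α_i^2 mod 11 = [4, 5, 9, 5, 1].
  S_2 = Σ v_i α_i^2 r_i = 4·4·4 + 4·5·3 + 9·9·9 + 8·5·7 + 8·1·3 = 1157 ≡ 2.
  S = (2, 9, 2) ≠ 0, so r is not a codeword (an error is present).
Step 3: locate the error. For a single error e at position i, S_ℓ = v_i·e·α_i^ℓ, so α_err = S_1/S_0.
  S_0^{−1} = 2^{−1} = 6 (mod 11), so α_err = 9·6 = 54 ≡ 10 = α_5. Error position i = 5.
  Consistency check: S_2/S_1 = 2·5 = 10 ≡ 10 = α_err ✓ (single-error assumption holds).
Step 4: error magnitude e = S_0/v_5 = S_0·∏_{j≠5}(α_5 − α_j) = 2·7 = 14 ≡ 3 (mod 11).
Step 5: correct position 5: c_5 = r_5 − e = 3 − 3 ≡ 0 (mod 11). Hence c = [4, 3, 9, 7, 0].
  Check: interpolating c through the α_i gives m(x) = 5 + 5·x (degree < 2) with m(α_i) = c_i for every i, so c is indeed a codeword.


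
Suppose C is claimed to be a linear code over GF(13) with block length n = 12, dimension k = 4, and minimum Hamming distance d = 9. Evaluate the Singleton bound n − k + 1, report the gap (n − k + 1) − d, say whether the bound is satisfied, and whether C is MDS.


Singleton RHS = n − k + 1 = 9, slack = 0, bound satisfied, MDS.

Singleton bound: d ≤ n − k + 1.
Here n = 12, k = 4, so n − k + 1 = 9.
Given d = 9, check d ≤ 9: YES.
Slack = (n − k + 1) − d = 0.
The code is MDS (slack = 0).
Description: the claimed parameters are [12, 4, 9]_13; such a code would be MDS (meets Singleton bound).


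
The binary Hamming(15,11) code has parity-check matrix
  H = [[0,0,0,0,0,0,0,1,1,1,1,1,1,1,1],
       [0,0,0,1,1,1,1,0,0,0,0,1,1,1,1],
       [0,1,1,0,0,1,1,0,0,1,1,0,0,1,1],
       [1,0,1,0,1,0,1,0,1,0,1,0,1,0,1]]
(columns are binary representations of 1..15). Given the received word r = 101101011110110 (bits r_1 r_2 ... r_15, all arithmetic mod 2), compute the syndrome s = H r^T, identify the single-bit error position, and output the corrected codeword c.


s = (0, 0, 1, 1)^T, error position = 3, corrected codeword c = 100101011110110

Compute s = H r^T mod 2 one row at a time:
  s_1 = 1 + 1 + 1 + 1 + 0 + 1 + 1 + 0 = 6 ≡ 0 (mod 2).
  s_2 = 1 + 0 + 1 + 0 + 0 + 1 + 1 + 0 = 4 ≡ 0 (mod 2).
  s_3 = 0 + 1 + 1 + 0 + 1 + 1 + 1 + 0 = 5 ≡ 1 (mod 2).
  s_4 = 1 + 1 + 0 + 0 + 1 + 1 + 1 + 0 = 5 ≡ 1 (mod 2).
s = (0, 0, 1, 1)^T — this equals column 3 of H (binary 0011), so error is at position 3.
Correct: flip bit 3 of r = 101101011110110 to get c = 100101011110110.


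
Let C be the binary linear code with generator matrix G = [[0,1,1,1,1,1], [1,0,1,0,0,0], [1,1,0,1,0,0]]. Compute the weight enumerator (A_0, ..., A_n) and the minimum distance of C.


Weight distribution: A_0 = 1, A_2 = 2, A_3 = 2, A_4 = 1, A_5 = 2. Minimum distance d = 2.

Enumerate all 2^3 = 8 messages m ∈ F_2^3.
For each, compute codeword c = mG in F_2^6, then tally its weight.
  m = 000 → c = 000000, weight = 0.
  m = 100 → c = 011111, weight = 5.
  m = 010 → c = 101000, weight = 2.
  m = 110 → c = 110111, weight = 5.
  m = 001 → c = 110100, weight = 3.
  m = 101 → c = 101011, weight = 4.
  m = 011 → c = 011100, weight = 3.
  m = 111 → c = 000011, weight = 2.
Tally weights:
  weight 0: 1 codewords.
  weight 2: 2 codewords.
  weight 3: 2 codewords.
  weight 4: 1 codewords.
  weight 5: 2 codewords.
Minimum distance d = smallest w > 0 with A_w > 0 = 2.
Sanity: Σ A_w = 8 = 2^3 = 8 ✓.


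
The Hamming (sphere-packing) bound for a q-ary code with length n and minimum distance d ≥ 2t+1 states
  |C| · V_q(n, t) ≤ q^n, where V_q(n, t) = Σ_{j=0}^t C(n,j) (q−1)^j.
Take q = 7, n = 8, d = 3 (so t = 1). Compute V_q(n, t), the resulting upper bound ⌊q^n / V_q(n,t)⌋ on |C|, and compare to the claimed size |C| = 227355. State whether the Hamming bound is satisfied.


V_q(n, t) = 49, q^n = 5764801, Hamming bound = 117649, |C| = 227355 > bound (violated).

Step 1: Compute V_q(n, t) = Σ_{j=0}^1 C(n, j) (q−1)^j.
  j = 0: C(8,0)·(6)^0 = 1·1 = 1.
  j = 1: C(8,1)·(6)^1 = 8·6 = 48.
  V_q(n, t) = 1 + 48 = 49.
Step 2: q^n = 7^8 = 5764801.
Step 3: Hamming bound ⌊q^n / V_q(n,t)⌋ = ⌊5764801/49⌋ = 117649.
Step 4: Compare |C| = 227355 to 117649: violated.
The claimed |C| lies above the Hamming bound, so no 7-ary code of length 8 with d ≥ 3 can have 227355 codewords.


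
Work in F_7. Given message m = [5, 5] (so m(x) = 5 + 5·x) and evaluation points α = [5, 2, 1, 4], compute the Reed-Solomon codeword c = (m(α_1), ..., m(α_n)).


c = [2, 1, 3, 4]

Message polynomial: m(x) = 5 + 5·x (mod 7).
For each evaluation point α_i, compute m(α_i) mod 7:
  α_1 = 5: Horner steps 5 → 2, so m(5) = 2.
  α_2 = 2: Horner steps 5 → 1, so m(2) = 1.
  α_3 = 1: Horner steps 5 → 3, so m(1) = 3.
  α_4 = 4: Horner steps 5 → 4, so m(4) = 4.
Codeword c = [2, 1, 3, 4] ∈ F_7^4.


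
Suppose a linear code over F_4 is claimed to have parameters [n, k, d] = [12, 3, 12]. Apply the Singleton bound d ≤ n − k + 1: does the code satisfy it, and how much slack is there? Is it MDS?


Singleton RHS = n − k + 1 = 10, slack = -2, bound violated (no such code; not MDS).

Singleton bound: d ≤ n − k + 1.
Here n = 12, k = 3, so n − k + 1 = 10.
Given d = 12, check d ≤ 10: NO.
Slack = (n − k + 1) − d = -2.
The slack is negative: d = 12 exceeds n − k + 1 = 10 by 2, so the Singleton bound is violated and no linear [12, 3, 12]_4 code can exist. In particular it is not MDS (MDS requires d = n − k + 1 exactly).
Description: the claimed parameters are [12, 3, 12]_4; such a code would be impossible (violates the Singleton bound).


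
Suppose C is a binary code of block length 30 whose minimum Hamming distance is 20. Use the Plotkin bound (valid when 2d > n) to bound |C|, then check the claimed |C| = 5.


Plotkin bound M ≤ 4; given |C| = 5 > bound (violated).

Check applicability: 2d = 40, n = 30.
2d − n = 10 > 0, so Plotkin applies.
Compute d/(2d−n) = 20/10 ≈ 2.0000.
⌊d/(2d−n)⌋ = 2.
Plotkin bound: M ≤ 2·2 = 4.
Given |C| = 5, check: VIOLATED.
This |C| is above the Plotkin bound, so no binary code with n = 30, d = 20 and 5 codewords exists.


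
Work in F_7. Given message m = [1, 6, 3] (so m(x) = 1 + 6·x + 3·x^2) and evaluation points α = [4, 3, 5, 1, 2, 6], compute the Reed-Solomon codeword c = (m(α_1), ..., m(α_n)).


c = [3, 4, 1, 3, 4, 5]

Message polynomial: m(x) = 1 + 6·x + 3·x^2 (mod 7).
For each evaluation point α_i, compute m(α_i) mod 7:
  α_1 = 4: Horner steps 3 → 4 → 3, so m(4) = 3.
  α_2 = 3: Horner steps 3 → 1 → 4, so m(3) = 4.
  α_3 = 5: Horner steps 3 → 0 → 1, so m(5) = 1.
  α_4 = 1: Horner steps 3 → 2 → 3, so m(1) = 3.
  α_5 = 2: Horner steps 3 → 5 → 4, so m(2) = 4.
  α_6 = 6: Horner steps 3 → 3 → 5, so m(6) = 5.
Codeword c = [3, 4, 1, 3, 4, 5] ∈ F_7^6.


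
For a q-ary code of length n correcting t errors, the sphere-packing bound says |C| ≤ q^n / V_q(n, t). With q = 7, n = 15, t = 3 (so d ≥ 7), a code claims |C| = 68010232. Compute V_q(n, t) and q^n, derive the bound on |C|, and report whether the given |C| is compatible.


V_q(n, t) = 102151, q^n = 4747561509943, Hamming bound = 46475918, |C| = 68010232 > bound (violated).

Step 1: Compute V_q(n, t) = Σ_{j=0}^3 C(n, j) (q−1)^j.
  j = 0: C(15,0)·(6)^0 = 1·1 = 1.
  j = 1: C(15,1)·(6)^1 = 15·6 = 90.
  j = 2: C(15,2)·(6)^2 = 105·36 = 3780.
  j = 3: C(15,3)·(6)^3 = 455·216 = 98280.
  V_q(n, t) = 1 + 90 + 3780 + 98280 = 102151.
Step 2: q^n = 7^15 = 4747561509943.
Step 3: Hamming bound ⌊q^n / V_q(n,t)⌋ = ⌊4747561509943/102151⌋ = 46475918.
Step 4: Compare |C| = 68010232 to 46475918: violated.
The claimed |C| lies above the Hamming bound, so no 7-ary code of length 15 with d ≥ 7 can have 68010232 codewords.


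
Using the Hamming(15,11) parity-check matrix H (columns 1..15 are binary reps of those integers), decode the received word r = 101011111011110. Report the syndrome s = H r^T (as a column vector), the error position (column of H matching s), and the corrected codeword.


s = (0, 0, 1, 1)^T, error position = 3, corrected codeword c = 100011111011110

Compute s = H r^T mod 2 one row at a time:
  s_1 = 1 + 1 + 0 + 1 + 1 + 1 + 1 + 0 = 6 ≡ 0 (mod 2).
  s_2 = 0 + 1 + 1 + 1 + 1 + 1 + 1 + 0 = 6 ≡ 0 (mod 2).
  s_3 = 0 + 1 + 1 + 1 + 0 + 1 + 1 + 0 = 5 ≡ 1 (mod 2).
  s_4 = 1 + 1 + 1 + 1 + 1 + 1 + 1 + 0 = 7 ≡ 1 (mod 2).
s = (0, 0, 1, 1)^T — this equals column 3 of H (binary 0011), so error is at position 3.
Correct: flip bit 3 of r = 101011111011110 to get c = 100011111011110.


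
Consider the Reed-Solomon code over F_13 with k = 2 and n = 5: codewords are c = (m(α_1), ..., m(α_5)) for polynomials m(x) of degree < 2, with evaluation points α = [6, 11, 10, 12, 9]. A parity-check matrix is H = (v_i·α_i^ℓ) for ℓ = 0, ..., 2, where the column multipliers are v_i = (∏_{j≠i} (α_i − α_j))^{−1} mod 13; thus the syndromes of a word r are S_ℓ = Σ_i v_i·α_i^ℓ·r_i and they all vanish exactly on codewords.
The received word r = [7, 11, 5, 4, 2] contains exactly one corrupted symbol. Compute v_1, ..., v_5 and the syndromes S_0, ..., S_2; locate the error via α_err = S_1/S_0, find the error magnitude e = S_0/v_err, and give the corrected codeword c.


S = (2, 5, 6), error at position 5, error magnitude e = 3, c = [7, 11, 5, 4, 12].

Step 1: column multipliers v_i = (∏_{j≠i}(α_i − α_j))^{−1} mod 13.
  i = 1 (α = 6): (6−11)(6−10)(6−12)(6−9) = (−5)·(−4)·(−6)·(−3) = 360 ≡ 9, so v_1 = 9^{−1} = 3 (mod 13).
  i = 2 (α = 11): (11−6)(11−10)(11−12)(11−9) = 5·1·(−1)·2 = −10 ≡ 3, so v_2 = 3^{−1} = 9 (mod 13).
  i = 3 (α = 10): (10−6)(10−11)(10−12)(10−9) = 4·(−1)·(−2)·1 = 8 ≡ 8, so v_3 = 8^{−1} = 5 (mod 13).
  i = 4 (α = 12): (12−6)(12−11)(12−10)(12−9) = 6·1·2·3 = 36 ≡ 10, so v_4 = 10^{−1} = 4 (mod 13).
  i = 5 (α = 9): (9−6)(9−11)(9−10)(9−12) = 3·(−2)·(−1)·(−3) = −18 ≡ 8, so v_5 = 8^{−1} = 5 (mod 13).
  v = [3, 9, 5, 4, 5].
Step 2: syndromes of r = [7, 11, 5, 4, 2] (all sums mod 13).
  S_0 = Σ v_i r_i = 3·7 + 9·11 + 5·5 + 4·4 + 5·2 = 171 ≡ 2.
  S_1 = Σ v_i α_i r_i = 3·6·7 + 9·11·11 + 5·10·5 + 4·12·4 + 5·9·2 = 1747 ≡ 5.
  α_i^2 mod 13 = [10, 4, 9, 1, 3].
  S_2 = Σ v_i α_i^2 r_i = 3·10·7 + 9·4·11 + 5·9·5 + 4·1·4 + 5·3·2 = 877 ≡ 6.
  S = (2, 5, 6) ≠ 0, so r is not a codeword (an error is present).
Step 3: locate the error. For a single error e at position i, S_ℓ = v_i·e·α_i^ℓ, so α_err = S_1/S_0.
  S_0^{−1} = 2^{−1} = 7 (mod 13), so α_err = 5·7 = 35 ≡ 9 = α_5. Error position i = 5.
  Consistency check: S_2/S_1 = 6·8 = 48 ≡ 9 = α_err ✓ (single-error assumption holds).
Step 4: error magnitude e = S_0/v_5 = S_0·∏_{j≠5}(α_5 − α_j) = 2·8 = 16 ≡ 3 (mod 13).
Step 5: correct position 5: c_5 = r_5 − e = 2 − 3 ≡ 12 (mod 13). Hence c = [7, 11, 5, 4, 12].
  Check: interpolating c through the α_i gives m(x) = 10 + 6·x (degree < 2) with m(α_i) = c_i for every i, so c is indeed a codeword.


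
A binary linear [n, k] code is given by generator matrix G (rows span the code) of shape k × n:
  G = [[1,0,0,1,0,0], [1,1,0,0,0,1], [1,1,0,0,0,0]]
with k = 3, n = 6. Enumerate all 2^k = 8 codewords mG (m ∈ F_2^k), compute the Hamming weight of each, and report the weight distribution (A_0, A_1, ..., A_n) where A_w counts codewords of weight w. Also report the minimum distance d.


Weight distribution: A_0 = 1, A_1 = 1, A_2 = 3, A_3 = 3. Minimum distance d = 1.

Enumerate all 2^3 = 8 messages m ∈ F_2^3.
For each, compute codeword c = mG in F_2^6, then tally its weight.
  m = 000 → c = 000000, weight = 0.
  m = 100 → c = 100100, weight = 2.
  m = 010 → c = 110001, weight = 3.
  m = 110 → c = 010101, weight = 3.
  m = 001 → c = 110000, weight = 2.
  m = 101 → c = 010100, weight = 2.
  m = 011 → c = 000001, weight = 1.
  m = 111 → c = 100101, weight = 3.
Tally weights:
  weight 0: 1 codewords.
  weight 1: 1 codewords.
  weight 2: 3 codewords.
  weight 3: 3 codewords.
Minimum distance d = smallest w > 0 with A_w > 0 = 1.
Sanity: Σ A_w = 8 = 2^3 = 8 ✓.


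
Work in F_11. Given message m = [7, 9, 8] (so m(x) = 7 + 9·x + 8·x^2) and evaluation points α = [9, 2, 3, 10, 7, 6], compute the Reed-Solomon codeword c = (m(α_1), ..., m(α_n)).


c = [10, 2, 7, 6, 0, 8]

Message polynomial: m(x) = 7 + 9·x + 8·x^2 (mod 11).
For each evaluation point α_i, compute m(α_i) mod 11:
  α_1 = 9: Horner steps 8 → 4 → 10, so m(9) = 10.
  α_2 = 2: Horner steps 8 → 3 → 2, so m(2) = 2.
  α_3 = 3: Horner steps 8 → 0 → 7, so m(3) = 7.
  α_4 = 10: Horner steps 8 → 1 → 6, so m(10) = 6.
  α_5 = 7: Horner steps 8 → 10 → 0, so m(7) = 0.
  α_6 = 6: Horner steps 8 → 2 → 8, so m(6) = 8.
Codeword c = [10, 2, 7, 6, 0, 8] ∈ F_11^6.


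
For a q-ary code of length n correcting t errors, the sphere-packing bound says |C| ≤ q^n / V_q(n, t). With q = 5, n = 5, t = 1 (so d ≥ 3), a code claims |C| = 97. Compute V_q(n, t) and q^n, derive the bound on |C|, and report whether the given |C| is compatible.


V_q(n, t) = 21, q^n = 3125, Hamming bound = 148, |C| = 97 ≤ bound (satisfied).

Step 1: Compute V_q(n, t) = Σ_{j=0}^1 C(n, j) (q−1)^j.
  j = 0: C(5,0)·(4)^0 = 1·1 = 1.
  j = 1: C(5,1)·(4)^1 = 5·4 = 20.
  V_q(n, t) = 1 + 20 = 21.
Step 2: q^n = 5^5 = 3125.
Step 3: Hamming bound ⌊q^n / V_q(n,t)⌋ = ⌊3125/21⌋ = 148.
Step 4: Compare |C| = 97 to 148: satisfied.
The claimed |C| lies below the Hamming bound.


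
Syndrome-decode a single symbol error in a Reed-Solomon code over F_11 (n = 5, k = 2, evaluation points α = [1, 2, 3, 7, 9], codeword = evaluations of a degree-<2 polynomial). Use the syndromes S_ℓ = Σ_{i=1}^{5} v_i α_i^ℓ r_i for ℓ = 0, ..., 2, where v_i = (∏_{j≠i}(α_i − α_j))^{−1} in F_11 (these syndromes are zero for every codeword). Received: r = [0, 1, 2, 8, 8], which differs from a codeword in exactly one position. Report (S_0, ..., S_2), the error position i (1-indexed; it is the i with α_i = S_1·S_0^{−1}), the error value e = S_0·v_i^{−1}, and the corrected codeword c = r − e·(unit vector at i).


S = (1, 7, 5), error at position 4, error magnitude e = 2, c = [0, 1, 2, 6, 8].

Step 1: column multipliers v_i = (∏_{j≠i}(α_i − α_j))^{−1} mod 11.
  i = 1 (α = 1): (1−2)(1−3)(1−7)(1−9) = (−1)·(−2)·(−6)·(−8) = 96 ≡ 8, so v_1 = 8^{−1} = 7 (mod 11).
  i = 2 (α = 2): (2−1)(2−3)(2−7)(2−9) = 1·(−1)·(−5)·(−7) = −35 ≡ 9, so v_2 = 9^{−1} = 5 (mod 11).
  i = 3 (α = 3): (3−1)(3−2)(3−7)(3−9) = 2·1·(−4)·(−6) = 48 ≡ 4, so v_3 = 4^{−1} = 3 (mod 11).
  i = 4 (α = 7): (7−1)(7−2)(7−3)(7−9) = 6·5·4·(−2) = −240 ≡ 2, so v_4 = 2^{−1} = 6 (mod 11).
  i = 5 (α = 9): (9−1)(9−2)(9−3)(9−7) = 8·7·6·2 = 672 ≡ 1, so v_5 = 1^{−1} = 1 (mod 11).
  v = [7, 5, 3, 6, 1].
Step 2: syndromes of r = [0, 1, 2, 8, 8] (all sums mod 11).
  S_0 = Σ v_i r_i = 7·0 + 5·1 + 3·2 + 6·8 + 1·8 = 67 ≡ 1.
  S_1 = Σ v_i α_i r_i = 7·1·0 + 5·2·1 + 3·3·2 + 6·7·8 + 1·9·8 = 436 ≡ 7.
  α_i^2 mod 11 = [1, 4, 9, 5, 4].
  S_2 = Σ v_i α_i^2 r_i = 7·1·0 + 5·4·1 + 3·9·2 + 6·5·8 + 1·4·8 = 346 ≡ 5.
  S = (1, 7, 5) ≠ 0, so r is not a codeword (an error is present).
Step 3: locate the error. For a single error e at position i, S_ℓ = v_i·e·α_i^ℓ, so α_err = S_1/S_0.
  S_0^{−1} = 1^{−1} = 1 (mod 11), so α_err = 7·1 = 7 ≡ 7 = α_4. Error position i = 4.
  Consistency check: S_2/S_1 = 5·8 = 40 ≡ 7 = α_err ✓ (single-error assumption holds).
Step 4: error magnitude e = S_0/v_4 = S_0·∏_{j≠4}(α_4 − α_j) = 1·2 = 2 ≡ 2 (mod 11).
Step 5: correct position 4: c_4 = r_4 − e = 8 − 2 ≡ 6 (mod 11). Hence c = [0, 1, 2, 6, 8].
  Check: interpolating c through the α_i gives m(x) = 10 + 1·x (degree < 2) with m(α_i) = c_i for every i, so c is indeed a codeword.


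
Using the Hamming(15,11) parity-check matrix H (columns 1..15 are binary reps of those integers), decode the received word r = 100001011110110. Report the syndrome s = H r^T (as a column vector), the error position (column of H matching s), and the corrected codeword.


s = (0, 1, 0, 0)^T, error position = 4, corrected codeword c = 100101011110110

Compute s = H r^T mod 2 one row at a time:
  s_1 = 1 + 1 + 1 + 1 + 0 + 1 + 1 + 0 = 6 ≡ 0 (mod 2).
  s_2 = 0 + 0 + 1 + 0 + 0 + 1 + 1 + 0 = 3 ≡ 1 (mod 2).
  s_3 = 0 + 0 + 1 + 0 + 1 + 1 + 1 + 0 = 4 ≡ 0 (mod 2).
  s_4 = 1 + 0 + 0 + 0 + 1 + 1 + 1 + 0 = 4 ≡ 0 (mod 2).
s = (0, 1, 0, 0)^T — this equals column 4 of H (binary 0100), so error is at position 4.
Correct: flip bit 4 of r = 100001011110110 to get c = 100101011110110.


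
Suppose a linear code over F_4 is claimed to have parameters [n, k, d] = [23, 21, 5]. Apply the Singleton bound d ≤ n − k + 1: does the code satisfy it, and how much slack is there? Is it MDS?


Singleton RHS = n − k + 1 = 3, slack = -2, bound violated (no such code; not MDS).

Singleton bound: d ≤ n − k + 1.
Here n = 23, k = 21, so n − k + 1 = 3.
Given d = 5, check d ≤ 3: NO.
Slack = (n − k + 1) − d = -2.
The slack is negative: d = 5 exceeds n − k + 1 = 3 by 2, so the Singleton bound is violated and no linear [23, 21, 5]_4 code can exist. In particular it is not MDS (MDS requires d = n − k + 1 exactly).
Description: the claimed parameters are [23, 21, 5]_4; such a code would be impossible (violates the Singleton bound).


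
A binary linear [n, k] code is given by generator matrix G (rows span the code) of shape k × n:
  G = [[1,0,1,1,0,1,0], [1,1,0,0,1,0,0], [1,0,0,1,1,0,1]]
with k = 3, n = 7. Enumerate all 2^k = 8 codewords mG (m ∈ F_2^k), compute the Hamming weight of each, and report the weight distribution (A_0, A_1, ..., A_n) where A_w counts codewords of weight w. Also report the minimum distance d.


Weight distribution: A_0 = 1, A_3 = 2, A_4 = 3, A_5 = 2. Minimum distance d = 3.

Enumerate all 2^3 = 8 messages m ∈ F_2^3.
For each, compute codeword c = mG in F_2^7, then tally its weight.
  m = 000 → c = 0000000, weight = 0.
  m = 100 → c = 1011010, weight = 4.
  m = 010 → c = 1100100, weight = 3.
  m = 110 → c = 0111110, weight = 5.
  m = 001 → c = 1001101, weight = 4.
  m = 101 → c = 0010111, weight = 4.
  m = 011 → c = 0101001, weight = 3.
  m = 111 → c = 1110011, weight = 5.
Tally weights:
  weight 0: 1 codewords.
  weight 3: 2 codewords.
  weight 4: 3 codewords.
  weight 5: 2 codewords.
Minimum distance d = smallest w > 0 with A_w > 0 = 3.
Sanity: Σ A_w = 8 = 2^3 = 8 ✓.


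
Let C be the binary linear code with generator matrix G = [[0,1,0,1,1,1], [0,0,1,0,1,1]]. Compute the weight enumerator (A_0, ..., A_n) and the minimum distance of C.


Weight distribution: A_0 = 1, A_3 = 2, A_4 = 1. Minimum distance d = 3.

Enumerate all 2^2 = 4 messages m ∈ F_2^2.
For each, compute codeword c = mG in F_2^6, then tally its weight.
  m = 00 → c = 000000, weight = 0.
  m = 10 → c = 010111, weight = 4.
  m = 01 → c = 001011, weight = 3.
  m = 11 → c = 011100, weight = 3.
Tally weights:
  weight 0: 1 codewords.
  weight 3: 2 codewords.
  weight 4: 1 codewords.
Minimum distance d = smallest w > 0 with A_w > 0 = 3.
Sanity: Σ A_w = 4 = 2^2 = 4 ✓.


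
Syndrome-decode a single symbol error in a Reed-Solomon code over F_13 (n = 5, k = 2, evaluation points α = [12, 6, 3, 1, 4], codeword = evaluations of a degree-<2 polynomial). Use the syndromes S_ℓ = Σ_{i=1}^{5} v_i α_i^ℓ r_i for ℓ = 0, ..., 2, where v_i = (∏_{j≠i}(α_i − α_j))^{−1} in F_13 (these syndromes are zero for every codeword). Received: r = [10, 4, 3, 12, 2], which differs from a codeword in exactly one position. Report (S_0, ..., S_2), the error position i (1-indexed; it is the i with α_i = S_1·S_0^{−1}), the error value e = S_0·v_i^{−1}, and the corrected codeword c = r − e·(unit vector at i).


S = (12, 10, 4), error at position 3, error magnitude e = 2, c = [10, 4, 1, 12, 2].

Step 1: column multipliers v_i = (∏_{j≠i}(α_i − α_j))^{−1} mod 13.
  i = 1 (α = 12): (12−6)(12−3)(12−1)(12−4) = 6·9·11·8 = 4752 ≡ 7, so v_1 = 7^{−1} = 2 (mod 13).
  i = 2 (α = 6): (6−12)(6−3)(6−1)(6−4) = (−6)·3·5·2 = −180 ≡ 2, so v_2 = 2^{−1} = 7 (mod 13).
  i = 3 (α = 3): (3−12)(3−6)(3−1)(3−4) = (−9)·(−3)·2·(−1) = −54 ≡ 11, so v_3 = 11^{−1} = 6 (mod 13).
  i = 4 (α = 1): (1−12)(1−6)(1−3)(1−4) = (−11)·(−5)·(−2)·(−3) = 330 ≡ 5, so v_4 = 5^{−1} = 8 (mod 13).
  i = 5 (α = 4): (4−12)(4−6)(4−3)(4−1) = (−8)·(−2)·1·3 = 48 ≡ 9, so v_5 = 9^{−1} = 3 (mod 13).
  v = [2, 7, 6, 8, 3].
Step 2: syndromes of r = [10, 4, 3, 12, 2] (all sums mod 13).
  S_0 = Σ v_i r_i = 2·10 + 7·4 + 6·3 + 8·12 + 3·2 = 168 ≡ 12.
  S_1 = Σ v_i α_i r_i = 2·12·10 + 7·6·4 + 6·3·3 + 8·1·12 + 3·4·2 = 582 ≡ 10.
  α_i^2 mod 13 = [1, 10, 9, 1, 3].
  S_2 = Σ v_i α_i^2 r_i = 2·1·10 + 7·10·4 + 6·9·3 + 8·1·12 + 3·3·2 = 576 ≡ 4.
  S = (12, 10, 4) ≠ 0, so r is not a codeword (an error is present).
Step 3: locate the error. For a single error e at position i, S_ℓ = v_i·e·α_i^ℓ, so α_err = S_1/S_0.
  S_0^{−1} = 12^{−1} = 12 (mod 13), so α_err = 10·12 = 120 ≡ 3 = α_3. Error position i = 3.
  Consistency check: S_2/S_1 = 4·4 = 16 ≡ 3 = α_err ✓ (single-error assumption holds).
Step 4: error magnitude e = S_0/v_3 = S_0·∏_{j≠3}(α_3 − α_j) = 12·11 = 132 ≡ 2 (mod 13).
Step 5: correct position 3: c_3 = r_3 − e = 3 − 2 ≡ 1 (mod 13). Hence c = [10, 4, 1, 12, 2].
  Check: interpolating c through the α_i gives m(x) = 11 + 1·x (degree < 2) with m(α_i) = c_i for every i, so c is indeed a codeword.


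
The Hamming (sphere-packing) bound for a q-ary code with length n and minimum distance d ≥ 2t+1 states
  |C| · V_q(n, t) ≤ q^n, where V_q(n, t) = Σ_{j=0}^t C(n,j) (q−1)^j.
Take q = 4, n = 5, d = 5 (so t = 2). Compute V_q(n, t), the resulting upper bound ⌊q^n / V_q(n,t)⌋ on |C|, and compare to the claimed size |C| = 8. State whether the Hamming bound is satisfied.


V_q(n, t) = 106, q^n = 1024, Hamming bound = 9, |C| = 8 ≤ bound (satisfied).

Step 1: Compute V_q(n, t) = Σ_{j=0}^2 C(n, j) (q−1)^j.
  j = 0: C(5,0)·(3)^0 = 1·1 = 1.
  j = 1: C(5,1)·(3)^1 = 5·3 = 15.
  j = 2: C(5,2)·(3)^2 = 10·9 = 90.
  V_q(n, t) = 1 + 15 + 90 = 106.
Step 2: q^n = 4^5 = 1024.
Step 3: Hamming bound ⌊q^n / V_q(n,t)⌋ = ⌊1024/106⌋ = 9.
Step 4: Compare |C| = 8 to 9: satisfied.
The claimed |C| lies below the Hamming bound.


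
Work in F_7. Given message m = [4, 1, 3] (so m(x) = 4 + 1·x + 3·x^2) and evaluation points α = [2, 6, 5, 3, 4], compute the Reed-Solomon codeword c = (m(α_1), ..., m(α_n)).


c = [4, 6, 0, 6, 0]

Message polynomial: m(x) = 4 + 1·x + 3·x^2 (mod 7).
For each evaluation point α_i, compute m(α_i) mod 7:
  α_1 = 2: Horner steps 3 → 0 → 4, so m(2) = 4.
  α_2 = 6: Horner steps 3 → 5 → 6, so m(6) = 6.
  α_3 = 5: Horner steps 3 → 2 → 0, so m(5) = 0.
  α_4 = 3: Horner steps 3 → 3 → 6, so m(3) = 6.
  α_5 = 4: Horner steps 3 → 6 → 0, so m(4) = 0.
Codeword c = [4, 6, 0, 6, 0] ∈ F_7^5.


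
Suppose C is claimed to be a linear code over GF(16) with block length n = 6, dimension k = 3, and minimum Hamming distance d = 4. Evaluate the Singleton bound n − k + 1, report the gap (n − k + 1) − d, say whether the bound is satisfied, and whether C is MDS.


Singleton RHS = n − k + 1 = 4, slack = 0, bound satisfied, MDS.

Singleton bound: d ≤ n − k + 1.
Here n = 6, k = 3, so n − k + 1 = 4.
Given d = 4, check d ≤ 4: YES.
Slack = (n − k + 1) − d = 0.
The code is MDS (slack = 0).
Description: the claimed parameters are [6, 3, 4]_16; such a code would be MDS (meets Singleton bound).


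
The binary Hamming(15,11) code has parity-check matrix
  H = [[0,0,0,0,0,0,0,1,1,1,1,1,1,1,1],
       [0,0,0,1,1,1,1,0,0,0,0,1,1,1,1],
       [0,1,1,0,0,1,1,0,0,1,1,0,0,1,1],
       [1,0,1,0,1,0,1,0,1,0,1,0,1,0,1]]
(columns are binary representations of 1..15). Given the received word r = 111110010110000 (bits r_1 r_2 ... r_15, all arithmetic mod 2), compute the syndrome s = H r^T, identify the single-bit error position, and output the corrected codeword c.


s = (1, 0, 0, 0)^T, error position = 8, corrected codeword c = 111110000110000

Compute s = H r^T mod 2 one row at a time:
  s_1 = 1 + 0 + 1 + 1 + 0 + 0 + 0 + 0 = 3 ≡ 1 (mod 2).
  s_2 = 1 + 1 + 0 + 0 + 0 + 0 + 0 + 0 = 2 ≡ 0 (mod 2).
  s_3 = 1 + 1 + 0 + 0 + 1 + 1 + 0 + 0 = 4 ≡ 0 (mod 2).
  s_4 = 1 + 1 + 1 + 0 + 0 + 1 + 0 + 0 = 4 ≡ 0 (mod 2).
s = (1, 0, 0, 0)^T — this equals column 8 of H (binary 1000), so error is at position 8.
Correct: flip bit 8 of r = 111110010110000 to get c = 111110000110000.


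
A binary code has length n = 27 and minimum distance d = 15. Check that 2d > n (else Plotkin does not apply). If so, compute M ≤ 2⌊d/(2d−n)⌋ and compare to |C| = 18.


Plotkin bound M ≤ 10; given |C| = 18 > bound (violated).

Check applicability: 2d = 30, n = 27.
2d − n = 3 > 0, so Plotkin applies.
Compute d/(2d−n) = 15/3 ≈ 5.0000.
⌊d/(2d−n)⌋ = 5.
Plotkin bound: M ≤ 2·5 = 10.
Given |C| = 18, check: VIOLATED.
This |C| is above the Plotkin bound, so no binary code with n = 27, d = 15 and 18 codewords exists.


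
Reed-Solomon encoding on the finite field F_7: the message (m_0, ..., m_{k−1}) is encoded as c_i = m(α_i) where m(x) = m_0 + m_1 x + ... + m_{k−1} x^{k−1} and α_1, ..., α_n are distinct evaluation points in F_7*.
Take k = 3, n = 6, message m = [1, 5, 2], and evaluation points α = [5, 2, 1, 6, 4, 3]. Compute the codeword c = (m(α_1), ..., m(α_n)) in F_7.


c = [6, 5, 1, 5, 4, 6]

Message polynomial: m(x) = 1 + 5·x + 2·x^2 (mod 7).
For each evaluation point α_i, compute m(α_i) mod 7:
  α_1 = 5: Horner steps 2 → 1 → 6, so m(5) = 6.
  α_2 = 2: Horner steps 2 → 2 → 5, so m(2) = 5.
  α_3 = 1: Horner steps 2 → 0 → 1, so m(1) = 1.
  α_4 = 6: Horner steps 2 → 3 → 5, so m(6) = 5.
  α_5 = 4: Horner steps 2 → 6 → 4, so m(4) = 4.
  α_6 = 3: Horner steps 2 → 4 → 6, so m(3) = 6.
Codeword c = [6, 5, 1, 5, 4, 6] ∈ F_7^6.


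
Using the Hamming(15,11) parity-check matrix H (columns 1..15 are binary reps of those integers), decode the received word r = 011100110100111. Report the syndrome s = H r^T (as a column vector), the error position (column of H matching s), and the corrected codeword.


s = (1, 1, 0, 0)^T, error position = 12, corrected codeword c = 011100110101111

Compute s = H r^T mod 2 one row at a time:
  s_1 = 1 + 0 + 1 + 0 + 0 + 1 + 1 + 1 = 5 ≡ 1 (mod 2).
  s_2 = 1 + 0 + 0 + 1 + 0 + 1 + 1 + 1 = 5 ≡ 1 (mod 2).
  s_3 = 1 + 1 + 0 + 1 + 1 + 0 + 1 + 1 = 6 ≡ 0 (mod 2).
  s_4 = 0 + 1 + 0 + 1 + 0 + 0 + 1 + 1 = 4 ≡ 0 (mod 2).
s = (1, 1, 0, 0)^T — this equals column 12 of H (binary 1100), so error is at position 12.
Correct: flip bit 12 of r = 011100110100111 to get c = 011100110101111.


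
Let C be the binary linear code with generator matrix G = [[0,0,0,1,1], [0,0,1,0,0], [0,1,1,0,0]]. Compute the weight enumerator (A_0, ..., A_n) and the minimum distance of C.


Weight distribution: A_0 = 1, A_1 = 2, A_2 = 2, A_3 = 2, A_4 = 1. Minimum distance d = 1.

Enumerate all 2^3 = 8 messages m ∈ F_2^3.
For each, compute codeword c = mG in F_2^5, then tally its weight.
  m = 000 → c = 00000, weight = 0.
  m = 100 → c = 00011, weight = 2.
  m = 010 → c = 00100, weight = 1.
  m = 110 → c = 00111, weight = 3.
  m = 001 → c = 01100, weight = 2.
  m = 101 → c = 01111, weight = 4.
  m = 011 → c = 01000, weight = 1.
  m = 111 → c = 01011, weight = 3.
Tally weights:
  weight 0: 1 codewords.
  weight 1: 2 codewords.
  weight 2: 2 codewords.
  weight 3: 2 codewords.
  weight 4: 1 codewords.
Minimum distance d = smallest w > 0 with A_w > 0 = 1.
Sanity: Σ A_w = 8 = 2^3 = 8 ✓.


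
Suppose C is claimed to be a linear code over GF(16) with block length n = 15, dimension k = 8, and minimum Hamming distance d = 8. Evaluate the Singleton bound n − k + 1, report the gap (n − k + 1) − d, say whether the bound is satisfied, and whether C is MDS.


Singleton RHS = n − k + 1 = 8, slack = 0, bound satisfied, MDS.

Singleton bound: d ≤ n − k + 1.
Here n = 15, k = 8, so n − k + 1 = 8.
Given d = 8, check d ≤ 8: YES.
Slack = (n − k + 1) − d = 0.
The code is MDS (slack = 0).
Description: the claimed parameters are [15, 8, 8]_16; such a code would be MDS (meets Singleton bound).


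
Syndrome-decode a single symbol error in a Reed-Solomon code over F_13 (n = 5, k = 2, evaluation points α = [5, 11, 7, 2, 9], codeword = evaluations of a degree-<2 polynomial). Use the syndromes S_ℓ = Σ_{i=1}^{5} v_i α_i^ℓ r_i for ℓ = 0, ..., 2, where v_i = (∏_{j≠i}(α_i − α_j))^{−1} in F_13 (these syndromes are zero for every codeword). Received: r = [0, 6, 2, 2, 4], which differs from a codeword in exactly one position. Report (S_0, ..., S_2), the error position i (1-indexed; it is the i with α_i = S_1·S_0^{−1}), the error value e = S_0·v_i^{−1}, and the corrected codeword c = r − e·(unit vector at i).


S = (2, 4, 8), error at position 4, error magnitude e = 5, c = [0, 6, 2, 10, 4].

Step 1: column multipliers v_i = (∏_{j≠i}(α_i − α_j))^{−1} mod 13.
  i = 1 (α = 5): (5−11)(5−7)(5−2)(5−9) = (−6)·(−2)·3·(−4) = −144 ≡ 12, so v_1 = 12^{−1} = 12 (mod 13).
  i = 2 (α = 11): (11−5)(11−7)(11−2)(11−9) = 6·4·9·2 = 432 ≡ 3, so v_2 = 3^{−1} = 9 (mod 13).
  i = 3 (α = 7): (7−5)(7−11)(7−2)(7−9) = 2·(−4)·5·(−2) = 80 ≡ 2, so v_3 = 2^{−1} = 7 (mod 13).
  i = 4 (α = 2): (2−5)(2−11)(2−7)(2−9) = (−3)·(−9)·(−5)·(−7) = 945 ≡ 9, so v_4 = 9^{−1} = 3 (mod 13).
  i = 5 (α = 9): (9−5)(9−11)(9−7)(9−2) = 4·(−2)·2·7 = −112 ≡ 5, so v_5 = 5^{−1} = 8 (mod 13).
  v = [12, 9, 7, 3, 8].
Step 2: syndromes of r = [0, 6, 2, 2, 4] (all sums mod 13).
  S_0 = Σ v_i r_i = 12·0 + 9·6 + 7·2 + 3·2 + 8·4 = 106 ≡ 2.
  S_1 = Σ v_i α_i r_i = 12·5·0 + 9·11·6 + 7·7·2 + 3·2·2 + 8·9·4 = 992 ≡ 4.
  α_i^2 mod 13 = [12, 4, 10, 4, 3].
  S_2 = Σ v_i α_i^2 r_i = 12·12·0 + 9·4·6 + 7·10·2 + 3·4·2 + 8·3·4 = 476 ≡ 8.
  S = (2, 4, 8) ≠ 0, so r is not a codeword (an error is present).
Step 3: locate the error. For a single error e at position i, S_ℓ = v_i·e·α_i^ℓ, so α_err = S_1/S_0.
  S_0^{−1} = 2^{−1} = 7 (mod 13), so α_err = 4·7 = 28 ≡ 2 = α_4. Error position i = 4.
  Consistency check: S_2/S_1 = 8·10 = 80 ≡ 2 = α_err ✓ (single-error assumption holds).
Step 4: error magnitude e = S_0/v_4 = S_0·∏_{j≠4}(α_4 − α_j) = 2·9 = 18 ≡ 5 (mod 13).
Step 5: correct position 4: c_4 = r_4 − e = 2 − 5 ≡ 10 (mod 13). Hence c = [0, 6, 2, 10, 4].
  Check: interpolating c through the α_i gives m(x) = 8 + 1·x (degree < 2) with m(α_i) = c_i for every i, so c is indeed a codeword.


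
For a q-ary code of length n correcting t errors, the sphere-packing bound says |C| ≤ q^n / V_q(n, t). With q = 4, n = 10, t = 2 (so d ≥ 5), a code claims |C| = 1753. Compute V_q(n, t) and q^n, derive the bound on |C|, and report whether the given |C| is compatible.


V_q(n, t) = 436, q^n = 1048576, Hamming bound = 2404, |C| = 1753 ≤ bound (satisfied).

Step 1: Compute V_q(n, t) = Σ_{j=0}^2 C(n, j) (q−1)^j.
  j = 0: C(10,0)·(3)^0 = 1·1 = 1.
  j = 1: C(10,1)·(3)^1 = 10·3 = 30.
  j = 2: C(10,2)·(3)^2 = 45·9 = 405.
  V_q(n, t) = 1 + 30 + 405 = 436.
Step 2: q^n = 4^10 = 1048576.
Step 3: Hamming bound ⌊q^n / V_q(n,t)⌋ = ⌊1048576/436⌋ = 2404.
Step 4: Compare |C| = 1753 to 2404: satisfied.
The claimed |C| lies below the Hamming bound.


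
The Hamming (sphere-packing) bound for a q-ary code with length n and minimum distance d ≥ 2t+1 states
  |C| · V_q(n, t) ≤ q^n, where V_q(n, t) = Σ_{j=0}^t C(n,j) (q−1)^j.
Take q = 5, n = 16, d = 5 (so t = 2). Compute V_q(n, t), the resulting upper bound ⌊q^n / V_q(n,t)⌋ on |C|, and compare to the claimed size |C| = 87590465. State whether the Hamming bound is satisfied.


V_q(n, t) = 1985, q^n = 152587890625, Hamming bound = 76870473, |C| = 87590465 > bound (violated).

Step 1: Compute V_q(n, t) = Σ_{j=0}^2 C(n, j) (q−1)^j.
  j = 0: C(16,0)·(4)^0 = 1·1 = 1.
  j = 1: C(16,1)·(4)^1 = 16·4 = 64.
  j = 2: C(16,2)·(4)^2 = 120·16 = 1920.
  V_q(n, t) = 1 + 64 + 1920 = 1985.
Step 2: q^n = 5^16 = 152587890625.
Step 3: Hamming bound ⌊q^n / V_q(n,t)⌋ = ⌊152587890625/1985⌋ = 76870473.
Step 4: Compare |C| = 87590465 to 76870473: violated.
The claimed |C| lies above the Hamming bound, so no 5-ary code of length 16 with d ≥ 5 can have 87590465 codewords.
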